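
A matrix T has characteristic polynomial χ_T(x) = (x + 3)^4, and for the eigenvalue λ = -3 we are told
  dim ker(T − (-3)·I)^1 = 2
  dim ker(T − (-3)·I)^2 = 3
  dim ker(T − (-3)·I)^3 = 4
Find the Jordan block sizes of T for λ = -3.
Block sizes for λ = -3: [3, 1]

From the dimensions of kernels of powers, the number of Jordan blocks of size at least j is d_j − d_{j−1} where d_j = dim ker(N^j) (with d_0 = 0). Computing the differences gives [2, 1, 1].
The number of blocks of size exactly k is (#blocks of size ≥ k) − (#blocks of size ≥ k + 1), so the partition is: 1 block(s) of size 1, 1 block(s) of size 3.
In nonincreasing order the block sizes are [3, 1].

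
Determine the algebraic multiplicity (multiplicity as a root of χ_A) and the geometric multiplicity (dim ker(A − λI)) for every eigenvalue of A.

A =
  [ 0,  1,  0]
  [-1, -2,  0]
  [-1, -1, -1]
λ = -1: alg = 3, geom = 2

Step 1 — factor the characteristic polynomial to read off the algebraic multiplicities:
  χ_A(x) = (x + 1)^3

Step 2 — compute geometric multiplicities via the rank-nullity identity g(λ) = n − rank(A − λI):
  rank(A − (-1)·I) = 1, so dim ker(A − (-1)·I) = n − 1 = 2

Summary:
  λ = -1: algebraic multiplicity = 3, geometric multiplicity = 2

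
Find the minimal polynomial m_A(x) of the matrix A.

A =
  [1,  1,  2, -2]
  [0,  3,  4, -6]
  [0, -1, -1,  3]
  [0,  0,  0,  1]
x^2 - 2*x + 1

The characteristic polynomial is χ_A(x) = (x - 1)^4, so the eigenvalues are known. The minimal polynomial is
  m_A(x) = Π_λ (x − λ)^{k_λ}
where k_λ is the size of the *largest* Jordan block for λ (equivalently, the smallest k with (A − λI)^k v = 0 for every generalised eigenvector v of λ).

  λ = 1: largest Jordan block has size 2, contributing (x − 1)^2

So m_A(x) = (x - 1)^2 = x^2 - 2*x + 1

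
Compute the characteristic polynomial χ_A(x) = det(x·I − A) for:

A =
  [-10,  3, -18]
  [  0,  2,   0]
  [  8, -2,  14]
x^3 - 6*x^2 + 12*x - 8

Expanding det(x·I − A) (e.g. by cofactor expansion or by noting that A is similar to its Jordan form J, which has the same characteristic polynomial as A) gives
  χ_A(x) = x^3 - 6*x^2 + 12*x - 8
which factors as (x - 2)^3. The eigenvalues (with algebraic multiplicities) are λ = 2 with multiplicity 3.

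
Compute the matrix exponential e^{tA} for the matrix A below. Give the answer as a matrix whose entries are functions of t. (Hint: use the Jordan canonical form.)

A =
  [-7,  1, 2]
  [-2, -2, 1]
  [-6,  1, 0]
e^{tA} =
  [t^2*exp(-3*t) - 4*t*exp(-3*t) + exp(-3*t), -t^2*exp(-3*t)/2 + t*exp(-3*t), -t^2*exp(-3*t)/2 + 2*t*exp(-3*t)]
  [-2*t*exp(-3*t), t*exp(-3*t) + exp(-3*t), t*exp(-3*t)]
  [2*t^2*exp(-3*t) - 6*t*exp(-3*t), -t^2*exp(-3*t) + t*exp(-3*t), -t^2*exp(-3*t) + 3*t*exp(-3*t) + exp(-3*t)]

Strategy: write A = P · J · P⁻¹ where J is a Jordan canonical form, so e^{tA} = P · e^{tJ} · P⁻¹, and e^{tJ} can be computed block-by-block.

A has Jordan form
J =
  [-3,  1,  0]
  [ 0, -3,  1]
  [ 0,  0, -3]
(up to reordering of blocks).

Per-block formulas:
  For a 3×3 Jordan block J_3(-3): exp(t · J_3(-3)) = e^(-3t)·(I + t·N + (t^2/2)·N^2), where N is the 3×3 nilpotent shift.

After assembling e^{tJ} and conjugating by P, we get:

e^{tA} =
  [t^2*exp(-3*t) - 4*t*exp(-3*t) + exp(-3*t), -t^2*exp(-3*t)/2 + t*exp(-3*t), -t^2*exp(-3*t)/2 + 2*t*exp(-3*t)]
  [-2*t*exp(-3*t), t*exp(-3*t) + exp(-3*t), t*exp(-3*t)]
  [2*t^2*exp(-3*t) - 6*t*exp(-3*t), -t^2*exp(-3*t) + t*exp(-3*t), -t^2*exp(-3*t) + 3*t*exp(-3*t) + exp(-3*t)]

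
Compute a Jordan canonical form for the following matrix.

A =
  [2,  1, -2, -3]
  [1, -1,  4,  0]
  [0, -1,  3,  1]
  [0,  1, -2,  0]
J_3(1) ⊕ J_1(1)

The characteristic polynomial is
  det(x·I − A) = x^4 - 4*x^3 + 6*x^2 - 4*x + 1 = (x - 1)^4

Eigenvalues and multiplicities (the geometric multiplicity of λ is n − rank(A − λI), which equals the number of Jordan blocks for λ):
  λ = 1: algebraic multiplicity = 4, geometric multiplicity = 2

Determining the block sizes for each eigenvalue:
  λ = 1: with am = 4 and gm = 2, the partition is not yet determined (e.g. several partitions of 4 into 2 parts exist). Let N = A − (1)·I. Computing rank(N^1) = 2, rank(N^2) = 1, rank(N^3) = 0; the number of blocks of size ≥ j is rank(N^{j−1}) − rank(N^j), giving [2, 1, 1]. So we have 1 block(s) of size 3, 1 block(s) of size 1 → block sizes [3, 1]

Assembling the blocks gives a Jordan form
J =
  [1, 1, 0, 0]
  [0, 1, 1, 0]
  [0, 0, 1, 0]
  [0, 0, 0, 1]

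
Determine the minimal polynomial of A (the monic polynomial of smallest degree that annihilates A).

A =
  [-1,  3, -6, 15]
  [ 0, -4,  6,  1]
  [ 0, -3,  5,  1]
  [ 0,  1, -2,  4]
x^3 - 5*x^2 + 3*x + 9

The characteristic polynomial is χ_A(x) = (x - 3)^2*(x + 1)^2, so the eigenvalues are known. The minimal polynomial is
  m_A(x) = Π_λ (x − λ)^{k_λ}
where k_λ is the size of the *largest* Jordan block for λ (equivalently, the smallest k with (A − λI)^k v = 0 for every generalised eigenvector v of λ).

  λ = -1: largest Jordan block has size 1, contributing (x + 1)
  λ = 3: largest Jordan block has size 2, contributing (x − 3)^2

So m_A(x) = (x - 3)^2*(x + 1) = x^3 - 5*x^2 + 3*x + 9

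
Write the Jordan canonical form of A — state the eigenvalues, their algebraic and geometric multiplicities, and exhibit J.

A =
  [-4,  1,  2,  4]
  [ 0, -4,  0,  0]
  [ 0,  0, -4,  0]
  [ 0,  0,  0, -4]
J_2(-4) ⊕ J_1(-4) ⊕ J_1(-4)

The characteristic polynomial is
  det(x·I − A) = x^4 + 16*x^3 + 96*x^2 + 256*x + 256 = (x + 4)^4

Eigenvalues and multiplicities (the geometric multiplicity of λ is n − rank(A − λI), which equals the number of Jordan blocks for λ):
  λ = -4: algebraic multiplicity = 4, geometric multiplicity = 3

Determining the block sizes for each eigenvalue:
  λ = -4: 3 blocks summing to 4 forces exactly one block of size 2 and the rest size 1 → block sizes [2, 1, 1]

Assembling the blocks gives a Jordan form
J =
  [-4,  1,  0,  0]
  [ 0, -4,  0,  0]
  [ 0,  0, -4,  0]
  [ 0,  0,  0, -4]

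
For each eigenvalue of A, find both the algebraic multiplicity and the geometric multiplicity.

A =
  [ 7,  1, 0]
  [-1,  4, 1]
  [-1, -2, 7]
λ = 6: alg = 3, geom = 1

Step 1 — factor the characteristic polynomial to read off the algebraic multiplicities:
  χ_A(x) = (x - 6)^3

Step 2 — compute geometric multiplicities via the rank-nullity identity g(λ) = n − rank(A − λI):
  rank(A − (6)·I) = 2, so dim ker(A − (6)·I) = n − 2 = 1

Summary:
  λ = 6: algebraic multiplicity = 3, geometric multiplicity = 1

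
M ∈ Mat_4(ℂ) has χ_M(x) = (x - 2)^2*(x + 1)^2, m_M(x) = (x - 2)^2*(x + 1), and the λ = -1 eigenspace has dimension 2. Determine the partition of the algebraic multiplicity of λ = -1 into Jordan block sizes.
Block sizes for λ = -1: [1, 1]

Step 1 — from the characteristic polynomial, algebraic multiplicity of λ = -1 is 2. From dim ker(M − (-1)·I) = 2, there are exactly 2 Jordan blocks for λ = -1.
Step 2 — from the minimal polynomial, the factor (x + 1) tells us the largest block for λ = -1 has size 1.
Step 3 — with total size 2, 2 blocks, and largest block 1, the block sizes (in nonincreasing order) are [1, 1].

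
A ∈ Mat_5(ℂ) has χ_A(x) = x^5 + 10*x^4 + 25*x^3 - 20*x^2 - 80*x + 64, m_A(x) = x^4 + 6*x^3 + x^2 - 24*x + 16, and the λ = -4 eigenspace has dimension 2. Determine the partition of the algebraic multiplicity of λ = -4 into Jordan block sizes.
Block sizes for λ = -4: [2, 1]

Step 1 — from the characteristic polynomial, algebraic multiplicity of λ = -4 is 3. From dim ker(A − (-4)·I) = 2, there are exactly 2 Jordan blocks for λ = -4.
Step 2 — from the minimal polynomial, the factor (x + 4)^2 tells us the largest block for λ = -4 has size 2.
Step 3 — with total size 3, 2 blocks, and largest block 2, the block sizes (in nonincreasing order) are [2, 1].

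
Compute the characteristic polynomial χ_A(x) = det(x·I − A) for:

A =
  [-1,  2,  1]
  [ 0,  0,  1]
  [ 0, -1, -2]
x^3 + 3*x^2 + 3*x + 1

Expanding det(x·I − A) (e.g. by cofactor expansion or by noting that A is similar to its Jordan form J, which has the same characteristic polynomial as A) gives
  χ_A(x) = x^3 + 3*x^2 + 3*x + 1
which factors as (x + 1)^3. The eigenvalues (with algebraic multiplicities) are λ = -1 with multiplicity 3.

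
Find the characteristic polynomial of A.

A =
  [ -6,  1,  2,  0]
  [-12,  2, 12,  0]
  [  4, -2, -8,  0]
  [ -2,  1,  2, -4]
x^4 + 16*x^3 + 96*x^2 + 256*x + 256

Expanding det(x·I − A) (e.g. by cofactor expansion or by noting that A is similar to its Jordan form J, which has the same characteristic polynomial as A) gives
  χ_A(x) = x^4 + 16*x^3 + 96*x^2 + 256*x + 256
which factors as (x + 4)^4. The eigenvalues (with algebraic multiplicities) are λ = -4 with multiplicity 4.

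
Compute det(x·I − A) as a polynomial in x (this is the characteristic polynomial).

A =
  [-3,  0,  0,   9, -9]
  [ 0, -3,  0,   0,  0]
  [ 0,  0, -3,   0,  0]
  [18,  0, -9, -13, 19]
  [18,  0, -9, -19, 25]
x^5 - 3*x^4 - 45*x^3 + 27*x^2 + 648*x + 972

Expanding det(x·I − A) (e.g. by cofactor expansion or by noting that A is similar to its Jordan form J, which has the same characteristic polynomial as A) gives
  χ_A(x) = x^5 - 3*x^4 - 45*x^3 + 27*x^2 + 648*x + 972
which factors as (x - 6)^2*(x + 3)^3. The eigenvalues (with algebraic multiplicities) are λ = -3 with multiplicity 3, λ = 6 with multiplicity 2.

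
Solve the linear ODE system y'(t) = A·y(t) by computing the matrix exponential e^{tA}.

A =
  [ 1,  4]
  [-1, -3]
e^{tA} =
  [2*t*exp(-t) + exp(-t), 4*t*exp(-t)]
  [-t*exp(-t), -2*t*exp(-t) + exp(-t)]

Strategy: write A = P · J · P⁻¹ where J is a Jordan canonical form, so e^{tA} = P · e^{tJ} · P⁻¹, and e^{tJ} can be computed block-by-block.

A has Jordan form
J =
  [-1,  1]
  [ 0, -1]
(up to reordering of blocks).

Per-block formulas:
  For a 2×2 Jordan block J_2(-1): exp(t · J_2(-1)) = e^(-1t)·(I + t·N), where N is the 2×2 nilpotent shift.

After assembling e^{tJ} and conjugating by P, we get:

e^{tA} =
  [2*t*exp(-t) + exp(-t), 4*t*exp(-t)]
  [-t*exp(-t), -2*t*exp(-t) + exp(-t)]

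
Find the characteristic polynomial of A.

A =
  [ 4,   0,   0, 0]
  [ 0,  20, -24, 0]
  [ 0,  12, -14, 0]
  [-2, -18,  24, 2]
x^4 - 12*x^3 + 52*x^2 - 96*x + 64

Expanding det(x·I − A) (e.g. by cofactor expansion or by noting that A is similar to its Jordan form J, which has the same characteristic polynomial as A) gives
  χ_A(x) = x^4 - 12*x^3 + 52*x^2 - 96*x + 64
which factors as (x - 4)^2*(x - 2)^2. The eigenvalues (with algebraic multiplicities) are λ = 2 with multiplicity 2, λ = 4 with multiplicity 2.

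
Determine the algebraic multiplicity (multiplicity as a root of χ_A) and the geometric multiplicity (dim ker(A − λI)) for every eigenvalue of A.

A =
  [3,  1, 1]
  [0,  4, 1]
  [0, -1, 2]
λ = 3: alg = 3, geom = 2

Step 1 — factor the characteristic polynomial to read off the algebraic multiplicities:
  χ_A(x) = (x - 3)^3

Step 2 — compute geometric multiplicities via the rank-nullity identity g(λ) = n − rank(A − λI):
  rank(A − (3)·I) = 1, so dim ker(A − (3)·I) = n − 1 = 2

Summary:
  λ = 3: algebraic multiplicity = 3, geometric multiplicity = 2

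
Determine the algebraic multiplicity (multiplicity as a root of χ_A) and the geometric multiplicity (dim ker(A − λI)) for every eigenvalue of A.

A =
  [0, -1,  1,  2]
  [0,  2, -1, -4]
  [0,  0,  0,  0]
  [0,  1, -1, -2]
λ = 0: alg = 4, geom = 2

Step 1 — factor the characteristic polynomial to read off the algebraic multiplicities:
  χ_A(x) = x^4

Step 2 — compute geometric multiplicities via the rank-nullity identity g(λ) = n − rank(A − λI):
  rank(A − (0)·I) = 2, so dim ker(A − (0)·I) = n − 2 = 2

Summary:
  λ = 0: algebraic multiplicity = 4, geometric multiplicity = 2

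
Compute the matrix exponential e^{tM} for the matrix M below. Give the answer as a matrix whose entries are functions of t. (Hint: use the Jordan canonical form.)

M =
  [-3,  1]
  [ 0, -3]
e^{tM} =
  [exp(-3*t), t*exp(-3*t)]
  [0, exp(-3*t)]

Strategy: write M = P · J · P⁻¹ where J is a Jordan canonical form, so e^{tM} = P · e^{tJ} · P⁻¹, and e^{tJ} can be computed block-by-block.

M has Jordan form
J =
  [-3,  1]
  [ 0, -3]
(up to reordering of blocks).

Per-block formulas:
  For a 2×2 Jordan block J_2(-3): exp(t · J_2(-3)) = e^(-3t)·(I + t·N), where N is the 2×2 nilpotent shift.

After assembling e^{tJ} and conjugating by P, we get:

e^{tM} =
  [exp(-3*t), t*exp(-3*t)]
  [0, exp(-3*t)]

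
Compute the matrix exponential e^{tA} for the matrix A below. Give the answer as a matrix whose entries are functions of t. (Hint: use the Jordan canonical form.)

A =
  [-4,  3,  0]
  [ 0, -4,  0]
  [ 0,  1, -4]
e^{tA} =
  [exp(-4*t), 3*t*exp(-4*t), 0]
  [0, exp(-4*t), 0]
  [0, t*exp(-4*t), exp(-4*t)]

Strategy: write A = P · J · P⁻¹ where J is a Jordan canonical form, so e^{tA} = P · e^{tJ} · P⁻¹, and e^{tJ} can be computed block-by-block.

A has Jordan form
J =
  [-4,  1,  0]
  [ 0, -4,  0]
  [ 0,  0, -4]
(up to reordering of blocks).

Per-block formulas:
  For a 1×1 block at λ = -4: exp(t · [-4]) = [e^(-4t)].
  For a 2×2 Jordan block J_2(-4): exp(t · J_2(-4)) = e^(-4t)·(I + t·N), where N is the 2×2 nilpotent shift.

After assembling e^{tJ} and conjugating by P, we get:

e^{tA} =
  [exp(-4*t), 3*t*exp(-4*t), 0]
  [0, exp(-4*t), 0]
  [0, t*exp(-4*t), exp(-4*t)]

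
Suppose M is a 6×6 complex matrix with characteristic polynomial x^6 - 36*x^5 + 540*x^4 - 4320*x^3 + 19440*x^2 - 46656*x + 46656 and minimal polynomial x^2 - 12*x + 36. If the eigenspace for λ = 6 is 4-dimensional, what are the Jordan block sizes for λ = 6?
Block sizes for λ = 6: [2, 2, 1, 1]

Step 1 — from the characteristic polynomial, algebraic multiplicity of λ = 6 is 6. From dim ker(M − (6)·I) = 4, there are exactly 4 Jordan blocks for λ = 6.
Step 2 — from the minimal polynomial, the factor (x − 6)^2 tells us the largest block for λ = 6 has size 2.
Step 3 — with total size 6, 4 blocks, and largest block 2, the block sizes (in nonincreasing order) are [2, 2, 1, 1].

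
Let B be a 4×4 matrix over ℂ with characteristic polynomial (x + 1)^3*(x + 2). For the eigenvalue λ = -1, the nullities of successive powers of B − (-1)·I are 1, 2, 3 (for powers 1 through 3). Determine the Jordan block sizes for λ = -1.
Block sizes for λ = -1: [3]

From the dimensions of kernels of powers, the number of Jordan blocks of size at least j is d_j − d_{j−1} where d_j = dim ker(N^j) (with d_0 = 0). Computing the differences gives [1, 1, 1].
The number of blocks of size exactly k is (#blocks of size ≥ k) − (#blocks of size ≥ k + 1), so the partition is: 1 block(s) of size 3.
In nonincreasing order the block sizes are [3].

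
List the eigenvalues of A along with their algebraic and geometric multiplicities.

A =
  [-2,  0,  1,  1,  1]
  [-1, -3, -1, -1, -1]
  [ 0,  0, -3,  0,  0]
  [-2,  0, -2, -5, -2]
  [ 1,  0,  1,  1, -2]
λ = -3: alg = 5, geom = 4

Step 1 — factor the characteristic polynomial to read off the algebraic multiplicities:
  χ_A(x) = (x + 3)^5

Step 2 — compute geometric multiplicities via the rank-nullity identity g(λ) = n − rank(A − λI):
  rank(A − (-3)·I) = 1, so dim ker(A − (-3)·I) = n − 1 = 4

Summary:
  λ = -3: algebraic multiplicity = 5, geometric multiplicity = 4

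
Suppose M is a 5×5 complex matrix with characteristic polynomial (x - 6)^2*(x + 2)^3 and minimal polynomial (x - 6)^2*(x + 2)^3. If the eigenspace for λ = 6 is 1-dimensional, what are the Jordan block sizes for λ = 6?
Block sizes for λ = 6: [2]

Step 1 — from the characteristic polynomial, algebraic multiplicity of λ = 6 is 2. From dim ker(M − (6)·I) = 1, there are exactly 1 Jordan blocks for λ = 6.
Step 2 — from the minimal polynomial, the factor (x − 6)^2 tells us the largest block for λ = 6 has size 2.
Step 3 — with total size 2, 1 blocks, and largest block 2, the block sizes (in nonincreasing order) are [2].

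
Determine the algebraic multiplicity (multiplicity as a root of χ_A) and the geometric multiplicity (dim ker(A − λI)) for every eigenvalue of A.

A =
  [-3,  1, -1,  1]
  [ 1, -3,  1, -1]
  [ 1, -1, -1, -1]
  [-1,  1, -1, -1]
λ = -2: alg = 4, geom = 3

Step 1 — factor the characteristic polynomial to read off the algebraic multiplicities:
  χ_A(x) = (x + 2)^4

Step 2 — compute geometric multiplicities via the rank-nullity identity g(λ) = n − rank(A − λI):
  rank(A − (-2)·I) = 1, so dim ker(A − (-2)·I) = n − 1 = 3

Summary:
  λ = -2: algebraic multiplicity = 4, geometric multiplicity = 3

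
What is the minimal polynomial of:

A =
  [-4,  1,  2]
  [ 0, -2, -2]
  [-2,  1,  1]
x^3 + 5*x^2 + 8*x + 4

The characteristic polynomial is χ_A(x) = (x + 1)*(x + 2)^2, so the eigenvalues are known. The minimal polynomial is
  m_A(x) = Π_λ (x − λ)^{k_λ}
where k_λ is the size of the *largest* Jordan block for λ (equivalently, the smallest k with (A − λI)^k v = 0 for every generalised eigenvector v of λ).

  λ = -2: largest Jordan block has size 2, contributing (x + 2)^2
  λ = -1: largest Jordan block has size 1, contributing (x + 1)

So m_A(x) = (x + 1)*(x + 2)^2 = x^3 + 5*x^2 + 8*x + 4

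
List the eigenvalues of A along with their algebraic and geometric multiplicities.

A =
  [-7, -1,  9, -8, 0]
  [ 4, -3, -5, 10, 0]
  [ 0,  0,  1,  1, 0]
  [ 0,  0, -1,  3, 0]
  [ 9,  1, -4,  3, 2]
λ = -5: alg = 2, geom = 1; λ = 2: alg = 3, geom = 2

Step 1 — factor the characteristic polynomial to read off the algebraic multiplicities:
  χ_A(x) = (x - 2)^3*(x + 5)^2

Step 2 — compute geometric multiplicities via the rank-nullity identity g(λ) = n − rank(A − λI):
  rank(A − (-5)·I) = 4, so dim ker(A − (-5)·I) = n − 4 = 1
  rank(A − (2)·I) = 3, so dim ker(A − (2)·I) = n − 3 = 2

Summary:
  λ = -5: algebraic multiplicity = 2, geometric multiplicity = 1
  λ = 2: algebraic multiplicity = 3, geometric multiplicity = 2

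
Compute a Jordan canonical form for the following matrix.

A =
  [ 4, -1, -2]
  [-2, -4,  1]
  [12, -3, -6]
J_2(-3) ⊕ J_1(0)

The characteristic polynomial is
  det(x·I − A) = x^3 + 6*x^2 + 9*x = x*(x + 3)^2

Eigenvalues and multiplicities (the geometric multiplicity of λ is n − rank(A − λI), which equals the number of Jordan blocks for λ):
  λ = -3: algebraic multiplicity = 2, geometric multiplicity = 1
  λ = 0: algebraic multiplicity = 1, geometric multiplicity = 1

Determining the block sizes for each eigenvalue:
  λ = -3: one block (gm = 1), so the single block has size am = 2 → block sizes [2]
  λ = 0: one block (gm = 1), so the single block has size am = 1 → block sizes [1]

Assembling the blocks gives a Jordan form
J =
  [-3,  1, 0]
  [ 0, -3, 0]
  [ 0,  0, 0]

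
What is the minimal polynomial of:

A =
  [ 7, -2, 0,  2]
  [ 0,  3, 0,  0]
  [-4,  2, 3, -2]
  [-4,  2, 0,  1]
x^2 - 8*x + 15

The characteristic polynomial is χ_A(x) = (x - 5)*(x - 3)^3, so the eigenvalues are known. The minimal polynomial is
  m_A(x) = Π_λ (x − λ)^{k_λ}
where k_λ is the size of the *largest* Jordan block for λ (equivalently, the smallest k with (A − λI)^k v = 0 for every generalised eigenvector v of λ).

  λ = 3: largest Jordan block has size 1, contributing (x − 3)
  λ = 5: largest Jordan block has size 1, contributing (x − 5)

So m_A(x) = (x - 5)*(x - 3) = x^2 - 8*x + 15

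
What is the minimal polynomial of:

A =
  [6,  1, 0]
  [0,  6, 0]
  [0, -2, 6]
x^2 - 12*x + 36

The characteristic polynomial is χ_A(x) = (x - 6)^3, so the eigenvalues are known. The minimal polynomial is
  m_A(x) = Π_λ (x − λ)^{k_λ}
where k_λ is the size of the *largest* Jordan block for λ (equivalently, the smallest k with (A − λI)^k v = 0 for every generalised eigenvector v of λ).

  λ = 6: largest Jordan block has size 2, contributing (x − 6)^2

So m_A(x) = (x - 6)^2 = x^2 - 12*x + 36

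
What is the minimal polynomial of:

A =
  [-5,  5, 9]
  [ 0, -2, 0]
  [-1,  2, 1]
x^3 + 6*x^2 + 12*x + 8

The characteristic polynomial is χ_A(x) = (x + 2)^3, so the eigenvalues are known. The minimal polynomial is
  m_A(x) = Π_λ (x − λ)^{k_λ}
where k_λ is the size of the *largest* Jordan block for λ (equivalently, the smallest k with (A − λI)^k v = 0 for every generalised eigenvector v of λ).

  λ = -2: largest Jordan block has size 3, contributing (x + 2)^3

So m_A(x) = (x + 2)^3 = x^3 + 6*x^2 + 12*x + 8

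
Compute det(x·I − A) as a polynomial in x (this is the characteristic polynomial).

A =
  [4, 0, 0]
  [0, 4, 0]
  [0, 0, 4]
x^3 - 12*x^2 + 48*x - 64

Expanding det(x·I − A) (e.g. by cofactor expansion or by noting that A is similar to its Jordan form J, which has the same characteristic polynomial as A) gives
  χ_A(x) = x^3 - 12*x^2 + 48*x - 64
which factors as (x - 4)^3. The eigenvalues (with algebraic multiplicities) are λ = 4 with multiplicity 3.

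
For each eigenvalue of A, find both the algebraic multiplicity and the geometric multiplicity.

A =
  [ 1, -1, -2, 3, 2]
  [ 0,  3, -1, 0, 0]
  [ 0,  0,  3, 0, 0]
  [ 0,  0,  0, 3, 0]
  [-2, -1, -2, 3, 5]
λ = 3: alg = 5, geom = 3

Step 1 — factor the characteristic polynomial to read off the algebraic multiplicities:
  χ_A(x) = (x - 3)^5

Step 2 — compute geometric multiplicities via the rank-nullity identity g(λ) = n − rank(A − λI):
  rank(A − (3)·I) = 2, so dim ker(A − (3)·I) = n − 2 = 3

Summary:
  λ = 3: algebraic multiplicity = 5, geometric multiplicity = 3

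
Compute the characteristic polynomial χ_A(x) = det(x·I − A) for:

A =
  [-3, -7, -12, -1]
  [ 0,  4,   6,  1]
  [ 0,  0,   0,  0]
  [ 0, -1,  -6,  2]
x^4 - 3*x^3 - 9*x^2 + 27*x

Expanding det(x·I − A) (e.g. by cofactor expansion or by noting that A is similar to its Jordan form J, which has the same characteristic polynomial as A) gives
  χ_A(x) = x^4 - 3*x^3 - 9*x^2 + 27*x
which factors as x*(x - 3)^2*(x + 3). The eigenvalues (with algebraic multiplicities) are λ = -3 with multiplicity 1, λ = 0 with multiplicity 1, λ = 3 with multiplicity 2.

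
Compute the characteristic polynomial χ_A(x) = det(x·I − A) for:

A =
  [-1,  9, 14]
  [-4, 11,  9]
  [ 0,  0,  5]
x^3 - 15*x^2 + 75*x - 125

Expanding det(x·I − A) (e.g. by cofactor expansion or by noting that A is similar to its Jordan form J, which has the same characteristic polynomial as A) gives
  χ_A(x) = x^3 - 15*x^2 + 75*x - 125
which factors as (x - 5)^3. The eigenvalues (with algebraic multiplicities) are λ = 5 with multiplicity 3.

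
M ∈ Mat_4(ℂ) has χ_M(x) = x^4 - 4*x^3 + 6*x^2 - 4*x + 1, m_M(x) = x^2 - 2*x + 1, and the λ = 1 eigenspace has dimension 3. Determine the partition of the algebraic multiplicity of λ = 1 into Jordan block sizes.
Block sizes for λ = 1: [2, 1, 1]

Step 1 — from the characteristic polynomial, algebraic multiplicity of λ = 1 is 4. From dim ker(M − (1)·I) = 3, there are exactly 3 Jordan blocks for λ = 1.
Step 2 — from the minimal polynomial, the factor (x − 1)^2 tells us the largest block for λ = 1 has size 2.
Step 3 — with total size 4, 3 blocks, and largest block 2, the block sizes (in nonincreasing order) are [2, 1, 1].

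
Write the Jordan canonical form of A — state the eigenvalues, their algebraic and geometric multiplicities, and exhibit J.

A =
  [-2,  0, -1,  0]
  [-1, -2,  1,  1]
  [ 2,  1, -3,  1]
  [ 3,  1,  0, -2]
J_1(-3) ⊕ J_3(-2)

The characteristic polynomial is
  det(x·I − A) = x^4 + 9*x^3 + 30*x^2 + 44*x + 24 = (x + 2)^3*(x + 3)

Eigenvalues and multiplicities (the geometric multiplicity of λ is n − rank(A − λI), which equals the number of Jordan blocks for λ):
  λ = -3: algebraic multiplicity = 1, geometric multiplicity = 1
  λ = -2: algebraic multiplicity = 3, geometric multiplicity = 1

Determining the block sizes for each eigenvalue:
  λ = -3: one block (gm = 1), so the single block has size am = 1 → block sizes [1]
  λ = -2: one block (gm = 1), so the single block has size am = 3 → block sizes [3]

Assembling the blocks gives a Jordan form
J =
  [-3,  0,  0,  0]
  [ 0, -2,  1,  0]
  [ 0,  0, -2,  1]
  [ 0,  0,  0, -2]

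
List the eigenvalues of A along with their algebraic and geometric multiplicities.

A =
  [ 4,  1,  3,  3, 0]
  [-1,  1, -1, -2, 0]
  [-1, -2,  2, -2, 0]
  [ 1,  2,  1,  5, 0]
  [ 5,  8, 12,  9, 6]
λ = 3: alg = 4, geom = 2; λ = 6: alg = 1, geom = 1

Step 1 — factor the characteristic polynomial to read off the algebraic multiplicities:
  χ_A(x) = (x - 6)*(x - 3)^4

Step 2 — compute geometric multiplicities via the rank-nullity identity g(λ) = n − rank(A − λI):
  rank(A − (3)·I) = 3, so dim ker(A − (3)·I) = n − 3 = 2
  rank(A − (6)·I) = 4, so dim ker(A − (6)·I) = n − 4 = 1

Summary:
  λ = 3: algebraic multiplicity = 4, geometric multiplicity = 2
  λ = 6: algebraic multiplicity = 1, geometric multiplicity = 1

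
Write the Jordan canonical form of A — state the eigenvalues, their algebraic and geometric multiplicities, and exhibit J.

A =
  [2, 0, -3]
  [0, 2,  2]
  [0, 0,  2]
J_2(2) ⊕ J_1(2)

The characteristic polynomial is
  det(x·I − A) = x^3 - 6*x^2 + 12*x - 8 = (x - 2)^3

Eigenvalues and multiplicities (the geometric multiplicity of λ is n − rank(A − λI), which equals the number of Jordan blocks for λ):
  λ = 2: algebraic multiplicity = 3, geometric multiplicity = 2

Determining the block sizes for each eigenvalue:
  λ = 2: 2 blocks summing to 3 forces exactly one block of size 2 and the rest size 1 → block sizes [2, 1]

Assembling the blocks gives a Jordan form
J =
  [2, 1, 0]
  [0, 2, 0]
  [0, 0, 2]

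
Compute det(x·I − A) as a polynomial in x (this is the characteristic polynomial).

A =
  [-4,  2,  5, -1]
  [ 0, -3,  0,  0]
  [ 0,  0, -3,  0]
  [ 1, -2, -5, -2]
x^4 + 12*x^3 + 54*x^2 + 108*x + 81

Expanding det(x·I − A) (e.g. by cofactor expansion or by noting that A is similar to its Jordan form J, which has the same characteristic polynomial as A) gives
  χ_A(x) = x^4 + 12*x^3 + 54*x^2 + 108*x + 81
which factors as (x + 3)^4. The eigenvalues (with algebraic multiplicities) are λ = -3 with multiplicity 4.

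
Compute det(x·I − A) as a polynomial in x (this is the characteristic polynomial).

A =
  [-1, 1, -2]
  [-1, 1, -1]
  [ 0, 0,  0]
x^3

Expanding det(x·I − A) (e.g. by cofactor expansion or by noting that A is similar to its Jordan form J, which has the same characteristic polynomial as A) gives
  χ_A(x) = x^3
which factors as x^3. The eigenvalues (with algebraic multiplicities) are λ = 0 with multiplicity 3.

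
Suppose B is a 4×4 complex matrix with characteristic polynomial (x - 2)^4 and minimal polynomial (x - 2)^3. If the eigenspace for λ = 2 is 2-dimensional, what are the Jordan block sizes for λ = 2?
Block sizes for λ = 2: [3, 1]

Step 1 — from the characteristic polynomial, algebraic multiplicity of λ = 2 is 4. From dim ker(B − (2)·I) = 2, there are exactly 2 Jordan blocks for λ = 2.
Step 2 — from the minimal polynomial, the factor (x − 2)^3 tells us the largest block for λ = 2 has size 3.
Step 3 — with total size 4, 2 blocks, and largest block 3, the block sizes (in nonincreasing order) are [3, 1].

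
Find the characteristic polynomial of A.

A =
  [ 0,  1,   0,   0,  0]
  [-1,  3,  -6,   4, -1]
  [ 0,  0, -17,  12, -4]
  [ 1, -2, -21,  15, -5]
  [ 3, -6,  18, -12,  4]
x^5 - 5*x^4 + 10*x^3 - 10*x^2 + 5*x - 1

Expanding det(x·I − A) (e.g. by cofactor expansion or by noting that A is similar to its Jordan form J, which has the same characteristic polynomial as A) gives
  χ_A(x) = x^5 - 5*x^4 + 10*x^3 - 10*x^2 + 5*x - 1
which factors as (x - 1)^5. The eigenvalues (with algebraic multiplicities) are λ = 1 with multiplicity 5.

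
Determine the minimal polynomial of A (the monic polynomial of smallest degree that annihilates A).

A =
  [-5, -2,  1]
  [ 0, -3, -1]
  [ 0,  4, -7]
x^2 + 10*x + 25

The characteristic polynomial is χ_A(x) = (x + 5)^3, so the eigenvalues are known. The minimal polynomial is
  m_A(x) = Π_λ (x − λ)^{k_λ}
where k_λ is the size of the *largest* Jordan block for λ (equivalently, the smallest k with (A − λI)^k v = 0 for every generalised eigenvector v of λ).

  λ = -5: largest Jordan block has size 2, contributing (x + 5)^2

So m_A(x) = (x + 5)^2 = x^2 + 10*x + 25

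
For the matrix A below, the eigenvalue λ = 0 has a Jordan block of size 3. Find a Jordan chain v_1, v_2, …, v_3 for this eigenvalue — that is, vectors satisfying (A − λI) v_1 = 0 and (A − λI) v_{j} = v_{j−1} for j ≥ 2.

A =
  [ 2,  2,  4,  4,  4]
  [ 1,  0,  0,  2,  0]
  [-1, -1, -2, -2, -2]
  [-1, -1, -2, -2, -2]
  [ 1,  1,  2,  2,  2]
A Jordan chain for λ = 0 of length 3:
v_1 = (2, 0, -1, -1, 1)ᵀ
v_2 = (2, 1, -1, -1, 1)ᵀ
v_3 = (1, 0, 0, 0, 0)ᵀ

Let N = A − (0)·I. We want v_3 with N^3 v_3 = 0 but N^2 v_3 ≠ 0; then v_{j-1} := N · v_j for j = 3, …, 2.

Pick v_3 = (1, 0, 0, 0, 0)ᵀ.
Then v_2 = N · v_3 = (2, 1, -1, -1, 1)ᵀ.
Then v_1 = N · v_2 = (2, 0, -1, -1, 1)ᵀ.

Sanity check: (A − (0)·I) v_1 = (0, 0, 0, 0, 0)ᵀ = 0. ✓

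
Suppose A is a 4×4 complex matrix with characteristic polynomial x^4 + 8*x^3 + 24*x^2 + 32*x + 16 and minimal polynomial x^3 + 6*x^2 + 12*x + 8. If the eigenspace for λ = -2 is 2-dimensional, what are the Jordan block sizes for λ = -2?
Block sizes for λ = -2: [3, 1]

Step 1 — from the characteristic polynomial, algebraic multiplicity of λ = -2 is 4. From dim ker(A − (-2)·I) = 2, there are exactly 2 Jordan blocks for λ = -2.
Step 2 — from the minimal polynomial, the factor (x + 2)^3 tells us the largest block for λ = -2 has size 3.
Step 3 — with total size 4, 2 blocks, and largest block 3, the block sizes (in nonincreasing order) are [3, 1].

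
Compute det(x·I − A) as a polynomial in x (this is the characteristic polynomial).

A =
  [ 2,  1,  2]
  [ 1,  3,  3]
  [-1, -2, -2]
x^3 - 3*x^2 + 3*x - 1

Expanding det(x·I − A) (e.g. by cofactor expansion or by noting that A is similar to its Jordan form J, which has the same characteristic polynomial as A) gives
  χ_A(x) = x^3 - 3*x^2 + 3*x - 1
which factors as (x - 1)^3. The eigenvalues (with algebraic multiplicities) are λ = 1 with multiplicity 3.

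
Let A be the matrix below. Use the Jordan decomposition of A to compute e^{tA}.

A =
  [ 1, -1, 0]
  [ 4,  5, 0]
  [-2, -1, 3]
e^{tA} =
  [-2*t*exp(3*t) + exp(3*t), -t*exp(3*t), 0]
  [4*t*exp(3*t), 2*t*exp(3*t) + exp(3*t), 0]
  [-2*t*exp(3*t), -t*exp(3*t), exp(3*t)]

Strategy: write A = P · J · P⁻¹ where J is a Jordan canonical form, so e^{tA} = P · e^{tJ} · P⁻¹, and e^{tJ} can be computed block-by-block.

A has Jordan form
J =
  [3, 1, 0]
  [0, 3, 0]
  [0, 0, 3]
(up to reordering of blocks).

Per-block formulas:
  For a 1×1 block at λ = 3: exp(t · [3]) = [e^(3t)].
  For a 2×2 Jordan block J_2(3): exp(t · J_2(3)) = e^(3t)·(I + t·N), where N is the 2×2 nilpotent shift.

After assembling e^{tJ} and conjugating by P, we get:

e^{tA} =
  [-2*t*exp(3*t) + exp(3*t), -t*exp(3*t), 0]
  [4*t*exp(3*t), 2*t*exp(3*t) + exp(3*t), 0]
  [-2*t*exp(3*t), -t*exp(3*t), exp(3*t)]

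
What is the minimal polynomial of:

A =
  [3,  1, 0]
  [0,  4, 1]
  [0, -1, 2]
x^3 - 9*x^2 + 27*x - 27

The characteristic polynomial is χ_A(x) = (x - 3)^3, so the eigenvalues are known. The minimal polynomial is
  m_A(x) = Π_λ (x − λ)^{k_λ}
where k_λ is the size of the *largest* Jordan block for λ (equivalently, the smallest k with (A − λI)^k v = 0 for every generalised eigenvector v of λ).

  λ = 3: largest Jordan block has size 3, contributing (x − 3)^3

So m_A(x) = (x - 3)^3 = x^3 - 9*x^2 + 27*x - 27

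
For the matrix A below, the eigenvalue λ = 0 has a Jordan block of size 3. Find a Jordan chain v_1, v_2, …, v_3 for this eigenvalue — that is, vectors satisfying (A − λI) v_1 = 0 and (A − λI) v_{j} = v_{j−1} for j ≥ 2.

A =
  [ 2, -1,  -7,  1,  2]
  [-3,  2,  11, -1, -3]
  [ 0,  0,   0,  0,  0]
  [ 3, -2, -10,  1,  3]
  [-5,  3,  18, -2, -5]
A Jordan chain for λ = 0 of length 3:
v_1 = (1, -1, 0, 1, -2)ᵀ
v_2 = (-7, 11, 0, -10, 18)ᵀ
v_3 = (0, 0, 1, 0, 0)ᵀ

Let N = A − (0)·I. We want v_3 with N^3 v_3 = 0 but N^2 v_3 ≠ 0; then v_{j-1} := N · v_j for j = 3, …, 2.

Pick v_3 = (0, 0, 1, 0, 0)ᵀ.
Then v_2 = N · v_3 = (-7, 11, 0, -10, 18)ᵀ.
Then v_1 = N · v_2 = (1, -1, 0, 1, -2)ᵀ.

Sanity check: (A − (0)·I) v_1 = (0, 0, 0, 0, 0)ᵀ = 0. ✓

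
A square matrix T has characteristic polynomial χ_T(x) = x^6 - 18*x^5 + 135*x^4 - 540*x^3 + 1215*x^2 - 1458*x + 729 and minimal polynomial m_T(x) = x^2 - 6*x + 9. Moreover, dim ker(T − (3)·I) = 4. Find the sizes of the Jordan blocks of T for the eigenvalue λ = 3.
Block sizes for λ = 3: [2, 2, 1, 1]

Step 1 — from the characteristic polynomial, algebraic multiplicity of λ = 3 is 6. From dim ker(T − (3)·I) = 4, there are exactly 4 Jordan blocks for λ = 3.
Step 2 — from the minimal polynomial, the factor (x − 3)^2 tells us the largest block for λ = 3 has size 2.
Step 3 — with total size 6, 4 blocks, and largest block 2, the block sizes (in nonincreasing order) are [2, 2, 1, 1].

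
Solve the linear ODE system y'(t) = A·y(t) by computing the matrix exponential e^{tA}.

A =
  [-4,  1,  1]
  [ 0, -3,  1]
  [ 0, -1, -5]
e^{tA} =
  [exp(-4*t), t*exp(-4*t), t*exp(-4*t)]
  [0, t*exp(-4*t) + exp(-4*t), t*exp(-4*t)]
  [0, -t*exp(-4*t), -t*exp(-4*t) + exp(-4*t)]

Strategy: write A = P · J · P⁻¹ where J is a Jordan canonical form, so e^{tA} = P · e^{tJ} · P⁻¹, and e^{tJ} can be computed block-by-block.

A has Jordan form
J =
  [-4,  1,  0]
  [ 0, -4,  0]
  [ 0,  0, -4]
(up to reordering of blocks).

Per-block formulas:
  For a 1×1 block at λ = -4: exp(t · [-4]) = [e^(-4t)].
  For a 2×2 Jordan block J_2(-4): exp(t · J_2(-4)) = e^(-4t)·(I + t·N), where N is the 2×2 nilpotent shift.

After assembling e^{tJ} and conjugating by P, we get:

e^{tA} =
  [exp(-4*t), t*exp(-4*t), t*exp(-4*t)]
  [0, t*exp(-4*t) + exp(-4*t), t*exp(-4*t)]
  [0, -t*exp(-4*t), -t*exp(-4*t) + exp(-4*t)]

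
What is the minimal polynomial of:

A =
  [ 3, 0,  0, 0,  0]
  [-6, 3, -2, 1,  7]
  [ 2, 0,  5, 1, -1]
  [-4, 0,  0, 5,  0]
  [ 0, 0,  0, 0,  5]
x^3 - 13*x^2 + 55*x - 75

The characteristic polynomial is χ_A(x) = (x - 5)^3*(x - 3)^2, so the eigenvalues are known. The minimal polynomial is
  m_A(x) = Π_λ (x − λ)^{k_λ}
where k_λ is the size of the *largest* Jordan block for λ (equivalently, the smallest k with (A − λI)^k v = 0 for every generalised eigenvector v of λ).

  λ = 3: largest Jordan block has size 1, contributing (x − 3)
  λ = 5: largest Jordan block has size 2, contributing (x − 5)^2

So m_A(x) = (x - 5)^2*(x - 3) = x^3 - 13*x^2 + 55*x - 75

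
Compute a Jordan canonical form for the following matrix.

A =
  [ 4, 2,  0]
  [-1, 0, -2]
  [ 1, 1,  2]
J_3(2)

The characteristic polynomial is
  det(x·I − A) = x^3 - 6*x^2 + 12*x - 8 = (x - 2)^3

Eigenvalues and multiplicities (the geometric multiplicity of λ is n − rank(A − λI), which equals the number of Jordan blocks for λ):
  λ = 2: algebraic multiplicity = 3, geometric multiplicity = 1

Determining the block sizes for each eigenvalue:
  λ = 2: one block (gm = 1), so the single block has size am = 3 → block sizes [3]

Assembling the blocks gives a Jordan form
J =
  [2, 1, 0]
  [0, 2, 1]
  [0, 0, 2]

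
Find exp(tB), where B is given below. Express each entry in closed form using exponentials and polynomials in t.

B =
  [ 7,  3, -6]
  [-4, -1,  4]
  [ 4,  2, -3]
e^{tB} =
  [6*t*exp(t) + exp(t), 3*t*exp(t), -6*t*exp(t)]
  [-4*t*exp(t), -2*t*exp(t) + exp(t), 4*t*exp(t)]
  [4*t*exp(t), 2*t*exp(t), -4*t*exp(t) + exp(t)]

Strategy: write B = P · J · P⁻¹ where J is a Jordan canonical form, so e^{tB} = P · e^{tJ} · P⁻¹, and e^{tJ} can be computed block-by-block.

B has Jordan form
J =
  [1, 1, 0]
  [0, 1, 0]
  [0, 0, 1]
(up to reordering of blocks).

Per-block formulas:
  For a 1×1 block at λ = 1: exp(t · [1]) = [e^(1t)].
  For a 2×2 Jordan block J_2(1): exp(t · J_2(1)) = e^(1t)·(I + t·N), where N is the 2×2 nilpotent shift.

After assembling e^{tJ} and conjugating by P, we get:

e^{tB} =
  [6*t*exp(t) + exp(t), 3*t*exp(t), -6*t*exp(t)]
  [-4*t*exp(t), -2*t*exp(t) + exp(t), 4*t*exp(t)]
  [4*t*exp(t), 2*t*exp(t), -4*t*exp(t) + exp(t)]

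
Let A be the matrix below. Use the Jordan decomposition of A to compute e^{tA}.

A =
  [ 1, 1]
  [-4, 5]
e^{tA} =
  [-2*t*exp(3*t) + exp(3*t), t*exp(3*t)]
  [-4*t*exp(3*t), 2*t*exp(3*t) + exp(3*t)]

Strategy: write A = P · J · P⁻¹ where J is a Jordan canonical form, so e^{tA} = P · e^{tJ} · P⁻¹, and e^{tJ} can be computed block-by-block.

A has Jordan form
J =
  [3, 1]
  [0, 3]
(up to reordering of blocks).

Per-block formulas:
  For a 2×2 Jordan block J_2(3): exp(t · J_2(3)) = e^(3t)·(I + t·N), where N is the 2×2 nilpotent shift.

After assembling e^{tJ} and conjugating by P, we get:

e^{tA} =
  [-2*t*exp(3*t) + exp(3*t), t*exp(3*t)]
  [-4*t*exp(3*t), 2*t*exp(3*t) + exp(3*t)]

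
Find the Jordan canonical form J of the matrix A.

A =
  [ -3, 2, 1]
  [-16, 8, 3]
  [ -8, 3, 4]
J_3(3)

The characteristic polynomial is
  det(x·I − A) = x^3 - 9*x^2 + 27*x - 27 = (x - 3)^3

Eigenvalues and multiplicities (the geometric multiplicity of λ is n − rank(A − λI), which equals the number of Jordan blocks for λ):
  λ = 3: algebraic multiplicity = 3, geometric multiplicity = 1

Determining the block sizes for each eigenvalue:
  λ = 3: one block (gm = 1), so the single block has size am = 3 → block sizes [3]

Assembling the blocks gives a Jordan form
J =
  [3, 1, 0]
  [0, 3, 1]
  [0, 0, 3]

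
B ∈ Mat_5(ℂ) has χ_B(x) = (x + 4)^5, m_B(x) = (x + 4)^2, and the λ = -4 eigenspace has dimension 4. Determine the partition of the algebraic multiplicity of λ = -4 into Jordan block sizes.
Block sizes for λ = -4: [2, 1, 1, 1]

Step 1 — from the characteristic polynomial, algebraic multiplicity of λ = -4 is 5. From dim ker(B − (-4)·I) = 4, there are exactly 4 Jordan blocks for λ = -4.
Step 2 — from the minimal polynomial, the factor (x + 4)^2 tells us the largest block for λ = -4 has size 2.
Step 3 — with total size 5, 4 blocks, and largest block 2, the block sizes (in nonincreasing order) are [2, 1, 1, 1].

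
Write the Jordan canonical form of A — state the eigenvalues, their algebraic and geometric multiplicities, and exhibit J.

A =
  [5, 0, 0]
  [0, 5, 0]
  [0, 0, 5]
J_1(5) ⊕ J_1(5) ⊕ J_1(5)

The characteristic polynomial is
  det(x·I − A) = x^3 - 15*x^2 + 75*x - 125 = (x - 5)^3

Eigenvalues and multiplicities (the geometric multiplicity of λ is n − rank(A − λI), which equals the number of Jordan blocks for λ):
  λ = 5: algebraic multiplicity = 3, geometric multiplicity = 3

Determining the block sizes for each eigenvalue:
  λ = 5: gm = am = 3, so every block has size 1 → block sizes [1, 1, 1]

Assembling the blocks gives a Jordan form
J =
  [5, 0, 0]
  [0, 5, 0]
  [0, 0, 5]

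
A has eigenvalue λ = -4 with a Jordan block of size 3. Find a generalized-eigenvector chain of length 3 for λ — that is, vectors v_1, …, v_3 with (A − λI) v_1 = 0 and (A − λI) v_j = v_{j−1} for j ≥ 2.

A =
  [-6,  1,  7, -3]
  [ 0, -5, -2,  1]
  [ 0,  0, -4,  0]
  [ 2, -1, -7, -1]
A Jordan chain for λ = -4 of length 3:
v_1 = (-2, 2, 0, 2)ᵀ
v_2 = (-2, 0, 0, 2)ᵀ
v_3 = (1, 0, 0, 0)ᵀ

Let N = A − (-4)·I. We want v_3 with N^3 v_3 = 0 but N^2 v_3 ≠ 0; then v_{j-1} := N · v_j for j = 3, …, 2.

Pick v_3 = (1, 0, 0, 0)ᵀ.
Then v_2 = N · v_3 = (-2, 0, 0, 2)ᵀ.
Then v_1 = N · v_2 = (-2, 2, 0, 2)ᵀ.

Sanity check: (A − (-4)·I) v_1 = (0, 0, 0, 0)ᵀ = 0. ✓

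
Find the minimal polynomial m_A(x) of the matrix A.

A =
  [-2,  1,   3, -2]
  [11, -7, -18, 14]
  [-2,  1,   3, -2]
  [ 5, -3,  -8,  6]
x^3

The characteristic polynomial is χ_A(x) = x^4, so the eigenvalues are known. The minimal polynomial is
  m_A(x) = Π_λ (x − λ)^{k_λ}
where k_λ is the size of the *largest* Jordan block for λ (equivalently, the smallest k with (A − λI)^k v = 0 for every generalised eigenvector v of λ).

  λ = 0: largest Jordan block has size 3, contributing (x − 0)^3

So m_A(x) = x^3 = x^3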